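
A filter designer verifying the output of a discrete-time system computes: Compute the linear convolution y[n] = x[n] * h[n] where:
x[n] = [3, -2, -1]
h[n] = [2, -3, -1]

y[n] = sum_k x[k]*h[n-k]. Output length = len(x) + len(h) - 1 = 3 + 3 - 1 = 5.
y[0] = 3*2 = 6
y[1] = -2*2 + 3*-3 = -13
y[2] = -1*2 + -2*-3 + 3*-1 = 1
y[3] = -1*-3 + -2*-1 = 5
y[4] = -1*-1 = 1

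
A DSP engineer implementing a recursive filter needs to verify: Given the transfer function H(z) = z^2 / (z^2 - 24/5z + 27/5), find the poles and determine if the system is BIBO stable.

Poles are roots of the denominator: z^2 - 24/5z + 27/5 = 0.
Quadratic formula: z = [-(-24/5) +/- sqrt((-24/5)^2 - 4*(27/5))] / 2
Discriminant = 576/25 - 108/5 = 36/25; sqrt = 6/5.
z = (24/5 +/- 6/5) / 2 => z = 3 or z = 9/5.
|p1| = 3, |p2| = 9/5.
For BIBO stability, all poles must lie inside the unit circle (|p| < 1).
System is UNSTABLE since at least one |p| >= 1.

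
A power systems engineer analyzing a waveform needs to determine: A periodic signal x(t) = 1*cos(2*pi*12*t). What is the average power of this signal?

Average power of A*cos(wt) is A^2/2.
P = 1^2 / 2 = 1/2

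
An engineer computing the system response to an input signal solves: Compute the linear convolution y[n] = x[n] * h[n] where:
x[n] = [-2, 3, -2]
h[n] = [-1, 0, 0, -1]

y[n] = sum_k x[k]*h[n-k]. Output length = len(x) + len(h) - 1 = 3 + 4 - 1 = 6.
y[0] = -2*-1 = 2
y[1] = 3*-1 + -2*0 = -3
y[2] = -2*-1 + 3*0 + -2*0 = 2
y[3] = -2*0 + 3*0 + -2*-1 = 2
y[4] = -2*0 + 3*-1 = -3
y[5] = -2*-1 = 2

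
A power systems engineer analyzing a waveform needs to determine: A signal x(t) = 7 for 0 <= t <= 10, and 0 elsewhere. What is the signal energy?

Energy = integral of |x(t)|^2 dt over the signal duration
= 7^2 * 10 = 49 * 10 = 490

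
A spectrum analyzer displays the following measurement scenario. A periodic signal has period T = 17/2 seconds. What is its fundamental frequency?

The fundamental frequency is the reciprocal of the period.
f = 1/T = 1/(17/2) = 2/17 Hz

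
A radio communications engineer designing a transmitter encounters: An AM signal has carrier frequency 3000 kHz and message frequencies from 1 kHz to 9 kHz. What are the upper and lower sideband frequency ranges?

Upper sideband (USB) = fc + [fm_low, fm_high] = 3000 + [1, 9] = [3001, 3009] kHz
Lower sideband (LSB) = fc - [fm_high, fm_low] = 3000 - [9, 1] = [2991, 2999] kHz
Total occupied spectrum: 2991 kHz to 3009 kHz (plus carrier at 3000 kHz)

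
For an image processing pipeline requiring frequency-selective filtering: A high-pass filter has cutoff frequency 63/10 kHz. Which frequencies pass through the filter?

A high-pass filter passes all frequencies above the cutoff frequency 63/10 kHz and attenuates lower frequencies.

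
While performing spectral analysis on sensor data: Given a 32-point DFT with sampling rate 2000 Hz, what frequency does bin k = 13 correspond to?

The frequency of DFT bin k is: f_k = k * f_s / N
f_13 = 13 * 2000 / 32 = 1625/2 Hz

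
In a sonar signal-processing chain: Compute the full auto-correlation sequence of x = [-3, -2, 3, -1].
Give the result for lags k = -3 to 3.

r_xx[k] = sum_m x[m]*x[m+k], indexed from 0, for k = -3 to 3:
  r_xx[-3] = x[3]*x[0] = 3
  r_xx[-2] = x[2]*x[0] + x[3]*x[1] = -7
  r_xx[-1] = x[1]*x[0] + x[2]*x[1] + x[3]*x[2] = -3
  r_xx[0] = x[0]*x[0] + x[1]*x[1] + x[2]*x[2] + x[3]*x[3] = 23
  r_xx[1] = x[0]*x[1] + x[1]*x[2] + x[2]*x[3] = -3
  r_xx[2] = x[0]*x[2] + x[1]*x[3] = -7
  r_xx[3] = x[0]*x[3] = 3
r_xx = [3, -7, -3, 23, -3, -7, 3]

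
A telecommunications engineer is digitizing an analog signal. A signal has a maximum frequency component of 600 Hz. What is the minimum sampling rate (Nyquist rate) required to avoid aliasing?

By the Nyquist-Shannon sampling theorem,
the minimum sampling rate (Nyquist rate) must be at least 2 * f_max.
Nyquist rate = 2 * 600 Hz = 1200 Hz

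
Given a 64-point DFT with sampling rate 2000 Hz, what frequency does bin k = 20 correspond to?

The frequency of DFT bin k is: f_k = k * f_s / N
f_20 = 20 * 2000 / 64 = 625 Hz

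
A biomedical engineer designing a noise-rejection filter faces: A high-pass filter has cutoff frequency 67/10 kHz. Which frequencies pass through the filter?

A high-pass filter passes all frequencies above the cutoff frequency 67/10 kHz and attenuates lower frequencies.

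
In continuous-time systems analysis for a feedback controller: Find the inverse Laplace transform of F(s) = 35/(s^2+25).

Standard pair: w/(s^2+w^2) <-> sin(wt)*u(t)
Recognize w^2 = 25, so w = 5; numerator 35 = 7*5.
f(t) = 7*sin(5t)*u(t)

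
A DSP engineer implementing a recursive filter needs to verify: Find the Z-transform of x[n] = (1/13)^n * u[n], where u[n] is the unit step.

The Z-transform of a^n * u[n] is z/(z-a) for |z| > |a|.
Here a = 1/13, so X(z) = z/(z - (1/13)) = 13z/(13z - 1)
ROC: |z| > 1/13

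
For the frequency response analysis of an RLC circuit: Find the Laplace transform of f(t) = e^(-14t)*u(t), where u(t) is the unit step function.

Standard Laplace transform pair:
e^(-at)*u(t) <-> 1/(s+a)
With a = 14: L{e^(-14t)*u(t)} = 1/(s+14), ROC: Re(s) > -14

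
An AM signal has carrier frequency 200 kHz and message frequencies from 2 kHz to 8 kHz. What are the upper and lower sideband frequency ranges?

Upper sideband (USB) = fc + [fm_low, fm_high] = 200 + [2, 8] = [202, 208] kHz
Lower sideband (LSB) = fc - [fm_high, fm_low] = 200 - [8, 2] = [192, 198] kHz
Total occupied spectrum: 192 kHz to 208 kHz (plus carrier at 200 kHz)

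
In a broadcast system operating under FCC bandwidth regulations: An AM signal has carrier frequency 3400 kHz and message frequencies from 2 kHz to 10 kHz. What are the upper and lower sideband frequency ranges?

Upper sideband (USB) = fc + [fm_low, fm_high] = 3400 + [2, 10] = [3402, 3410] kHz
Lower sideband (LSB) = fc - [fm_high, fm_low] = 3400 - [10, 2] = [3390, 3398] kHz
Total occupied spectrum: 3390 kHz to 3410 kHz (plus carrier at 3400 kHz)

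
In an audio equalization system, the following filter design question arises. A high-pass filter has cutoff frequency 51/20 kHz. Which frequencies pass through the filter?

A high-pass filter passes all frequencies above the cutoff frequency 51/20 kHz and attenuates lower frequencies.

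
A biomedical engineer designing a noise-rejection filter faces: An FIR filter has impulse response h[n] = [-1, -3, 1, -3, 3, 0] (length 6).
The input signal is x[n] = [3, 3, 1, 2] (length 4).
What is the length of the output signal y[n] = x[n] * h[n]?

For linear convolution, the output length is:
len(y) = len(x) + len(h) - 1 = 4 + 6 - 1 = 9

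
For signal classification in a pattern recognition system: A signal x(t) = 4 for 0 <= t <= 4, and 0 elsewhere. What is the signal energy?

Energy = integral of |x(t)|^2 dt over the signal duration
= 4^2 * 4 = 16 * 4 = 64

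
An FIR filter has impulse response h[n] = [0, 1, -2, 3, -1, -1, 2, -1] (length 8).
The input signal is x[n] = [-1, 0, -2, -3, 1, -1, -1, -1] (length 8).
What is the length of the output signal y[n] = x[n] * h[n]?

For linear convolution, the output length is:
len(y) = len(x) + len(h) - 1 = 8 + 8 - 1 = 15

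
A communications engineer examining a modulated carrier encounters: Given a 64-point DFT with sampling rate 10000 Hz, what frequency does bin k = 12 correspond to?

The frequency of DFT bin k is: f_k = k * f_s / N
f_12 = 12 * 10000 / 64 = 1875 Hz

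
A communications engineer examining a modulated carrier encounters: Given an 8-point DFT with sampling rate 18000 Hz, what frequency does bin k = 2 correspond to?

The frequency of DFT bin k is: f_k = k * f_s / N
f_2 = 2 * 18000 / 8 = 4500 Hz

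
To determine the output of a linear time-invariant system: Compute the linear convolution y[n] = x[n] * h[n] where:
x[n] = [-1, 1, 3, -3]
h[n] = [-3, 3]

y[n] = sum_k x[k]*h[n-k]. Output length = len(x) + len(h) - 1 = 4 + 2 - 1 = 5.
y[0] = -1*-3 = 3
y[1] = 1*-3 + -1*3 = -6
y[2] = 3*-3 + 1*3 = -6
y[3] = -3*-3 + 3*3 = 18
y[4] = -3*3 = -9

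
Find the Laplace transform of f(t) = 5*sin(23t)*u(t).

Standard pair: sin(wt)*u(t) <-> w/(s^2+w^2)
With w = 23: L{5*sin(23t)*u(t)} = 115/(s^2+529)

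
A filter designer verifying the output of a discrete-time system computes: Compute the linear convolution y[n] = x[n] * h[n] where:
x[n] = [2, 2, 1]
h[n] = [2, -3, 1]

y[n] = sum_k x[k]*h[n-k]. Output length = len(x) + len(h) - 1 = 3 + 3 - 1 = 5.
y[0] = 2*2 = 4
y[1] = 2*2 + 2*-3 = -2
y[2] = 1*2 + 2*-3 + 2*1 = -2
y[3] = 1*-3 + 2*1 = -1
y[4] = 1*1 = 1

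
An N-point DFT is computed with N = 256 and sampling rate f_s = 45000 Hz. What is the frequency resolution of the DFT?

DFT frequency resolution = f_s / N
= 45000 / 256 = 5625/32 Hz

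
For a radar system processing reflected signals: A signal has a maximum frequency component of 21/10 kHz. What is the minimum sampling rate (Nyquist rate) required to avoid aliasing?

By the Nyquist-Shannon sampling theorem,
the minimum sampling rate (Nyquist rate) must be at least 2 * f_max.
Nyquist rate = 2 * 21/10 kHz = 21/5 kHz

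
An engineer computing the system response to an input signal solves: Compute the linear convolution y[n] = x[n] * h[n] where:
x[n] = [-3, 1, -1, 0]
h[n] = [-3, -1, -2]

y[n] = sum_k x[k]*h[n-k]. Output length = len(x) + len(h) - 1 = 4 + 3 - 1 = 6.
y[0] = -3*-3 = 9
y[1] = 1*-3 + -3*-1 = 0
y[2] = -1*-3 + 1*-1 + -3*-2 = 8
y[3] = 0*-3 + -1*-1 + 1*-2 = -1
y[4] = 0*-1 + -1*-2 = 2
y[5] = 0*-2 = 0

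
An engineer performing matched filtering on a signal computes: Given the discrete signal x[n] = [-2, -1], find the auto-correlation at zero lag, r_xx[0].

The auto-correlation at zero lag r_xx[0] equals the signal energy.
r_xx[0] = sum of x[n]^2 = (-2)^2 + (-1)^2
= 4 + 1 = 5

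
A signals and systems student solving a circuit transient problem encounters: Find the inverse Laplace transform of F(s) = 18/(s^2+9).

Standard pair: w/(s^2+w^2) <-> sin(wt)*u(t)
Recognize w^2 = 9, so w = 3; numerator 18 = 6*3.
f(t) = 6*sin(3t)*u(t)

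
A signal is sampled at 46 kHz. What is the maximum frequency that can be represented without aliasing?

The maximum frequency that can be represented without aliasing
is the Nyquist frequency: f_max = f_s / 2 = 46 kHz / 2 = 23 kHz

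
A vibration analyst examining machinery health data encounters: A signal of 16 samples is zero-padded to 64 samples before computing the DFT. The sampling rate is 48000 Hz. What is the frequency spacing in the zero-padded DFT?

Original DFT: N = 16, resolution = f_s/N = 48000/16 = 3000 Hz
Zero-padded DFT: N = 64, resolution = f_s/N = 48000/64 = 750 Hz
Zero-padding interpolates the spectrum (finer frequency grid)
but does NOT improve the true spectral resolution (ability to resolve close frequencies).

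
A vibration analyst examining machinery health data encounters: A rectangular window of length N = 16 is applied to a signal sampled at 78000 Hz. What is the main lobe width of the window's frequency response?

For a rectangular window of length N,
the main lobe width in frequency is 2*f_s/N.
= 2*78000/16 = 9750 Hz
This determines the minimum frequency separation for resolving two sinusoids.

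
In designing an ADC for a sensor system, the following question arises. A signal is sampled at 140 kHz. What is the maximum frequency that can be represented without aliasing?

The maximum frequency that can be represented without aliasing
is the Nyquist frequency: f_max = f_s / 2 = 140 kHz / 2 = 70 kHz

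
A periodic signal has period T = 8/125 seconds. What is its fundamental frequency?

The fundamental frequency is the reciprocal of the period.
f = 1/T = 1/(8/125) = 125/8 Hz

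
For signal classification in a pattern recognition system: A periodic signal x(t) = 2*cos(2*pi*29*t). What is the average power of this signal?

Average power of A*cos(wt) is A^2/2.
P = 2^2 / 2 = 4/2 = 2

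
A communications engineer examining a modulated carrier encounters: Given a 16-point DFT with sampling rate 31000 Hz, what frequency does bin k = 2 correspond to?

The frequency of DFT bin k is: f_k = k * f_s / N
f_2 = 2 * 31000 / 16 = 3875 Hz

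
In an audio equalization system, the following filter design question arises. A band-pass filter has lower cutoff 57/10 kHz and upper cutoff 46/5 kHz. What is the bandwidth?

Bandwidth = f_high - f_low
= 46/5 kHz - 57/10 kHz = 7/2 kHz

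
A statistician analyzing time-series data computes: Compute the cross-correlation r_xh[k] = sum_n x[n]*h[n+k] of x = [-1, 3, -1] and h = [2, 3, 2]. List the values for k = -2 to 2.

Both sequences indexed from 0 and zero outside their support.
Lags with overlap: k = -2 to 2.
  r_xh[-2] = x[2]*h[0] = -2
  r_xh[-1] = x[1]*h[0] + x[2]*h[1] = 3
  r_xh[0] = x[0]*h[0] + x[1]*h[1] + x[2]*h[2] = 5
  r_xh[1] = x[0]*h[1] + x[1]*h[2] = 3
  r_xh[2] = x[0]*h[2] = -2
r_xh = [-2, 3, 5, 3, -2] (for k = -2, ..., 2)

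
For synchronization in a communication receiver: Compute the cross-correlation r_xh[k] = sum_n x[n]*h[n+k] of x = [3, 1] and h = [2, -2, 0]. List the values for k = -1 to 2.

Both sequences indexed from 0 and zero outside their support.
Lags with overlap: k = -1 to 2.
  r_xh[-1] = x[1]*h[0] = 2
  r_xh[0] = x[0]*h[0] + x[1]*h[1] = 4
  r_xh[1] = x[0]*h[1] + x[1]*h[2] = -6
  r_xh[2] = x[0]*h[2] = 0
r_xh = [2, 4, -6, 0] (for k = -1, ..., 2)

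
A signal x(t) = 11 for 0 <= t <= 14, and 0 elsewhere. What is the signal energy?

Energy = integral of |x(t)|^2 dt over the signal duration
= 11^2 * 14 = 121 * 14 = 1694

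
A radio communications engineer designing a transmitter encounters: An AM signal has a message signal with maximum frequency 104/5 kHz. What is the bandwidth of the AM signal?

In AM (double-sideband), the bandwidth is twice the message frequency.
BW = 2 * f_m = 2 * 104/5 kHz = 208/5 kHz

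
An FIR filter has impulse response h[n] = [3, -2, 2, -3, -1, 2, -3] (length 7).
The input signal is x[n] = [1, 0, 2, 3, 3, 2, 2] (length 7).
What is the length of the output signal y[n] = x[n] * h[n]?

For linear convolution, the output length is:
len(y) = len(x) + len(h) - 1 = 7 + 7 - 1 = 13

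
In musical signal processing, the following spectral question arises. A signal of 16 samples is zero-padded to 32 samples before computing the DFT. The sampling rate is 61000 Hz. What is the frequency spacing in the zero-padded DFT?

Original DFT: N = 16, resolution = f_s/N = 61000/16 = 7625/2 Hz
Zero-padded DFT: N = 32, resolution = f_s/N = 61000/32 = 7625/4 Hz
Zero-padding interpolates the spectrum (finer frequency grid)
but does NOT improve the true spectral resolution (ability to resolve close frequencies).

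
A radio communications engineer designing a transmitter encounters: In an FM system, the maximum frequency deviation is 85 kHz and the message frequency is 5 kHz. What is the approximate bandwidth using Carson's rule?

Carson's rule: BW = 2*(delta_f + f_m)
= 2*(85 + 5) kHz = 180 kHz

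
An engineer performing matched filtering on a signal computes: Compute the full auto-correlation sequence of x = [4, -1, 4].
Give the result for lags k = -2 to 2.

r_xx[k] = sum_m x[m]*x[m+k], indexed from 0, for k = -2 to 2:
  r_xx[-2] = x[2]*x[0] = 16
  r_xx[-1] = x[1]*x[0] + x[2]*x[1] = -8
  r_xx[0] = x[0]*x[0] + x[1]*x[1] + x[2]*x[2] = 33
  r_xx[1] = x[0]*x[1] + x[1]*x[2] = -8
  r_xx[2] = x[0]*x[2] = 16
r_xx = [16, -8, 33, -8, 16]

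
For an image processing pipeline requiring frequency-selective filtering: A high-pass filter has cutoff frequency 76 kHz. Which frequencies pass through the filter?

A high-pass filter passes all frequencies above the cutoff frequency 76 kHz and attenuates lower frequencies.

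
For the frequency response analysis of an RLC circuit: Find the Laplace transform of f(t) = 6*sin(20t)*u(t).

Standard pair: sin(wt)*u(t) <-> w/(s^2+w^2)
With w = 20: L{6*sin(20t)*u(t)} = 120/(s^2+400)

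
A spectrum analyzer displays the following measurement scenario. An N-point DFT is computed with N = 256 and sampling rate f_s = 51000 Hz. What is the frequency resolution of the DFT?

DFT frequency resolution = f_s / N
= 51000 / 256 = 6375/32 Hz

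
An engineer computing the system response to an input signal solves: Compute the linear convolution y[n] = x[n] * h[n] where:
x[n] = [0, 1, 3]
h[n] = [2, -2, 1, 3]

y[n] = sum_k x[k]*h[n-k]. Output length = len(x) + len(h) - 1 = 3 + 4 - 1 = 6.
y[0] = 0*2 = 0
y[1] = 1*2 + 0*-2 = 2
y[2] = 3*2 + 1*-2 + 0*1 = 4
y[3] = 3*-2 + 1*1 + 0*3 = -5
y[4] = 3*1 + 1*3 = 6
y[5] = 3*3 = 9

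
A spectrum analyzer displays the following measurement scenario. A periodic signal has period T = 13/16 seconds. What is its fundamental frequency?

The fundamental frequency is the reciprocal of the period.
f = 1/T = 1/(13/16) = 16/13 Hz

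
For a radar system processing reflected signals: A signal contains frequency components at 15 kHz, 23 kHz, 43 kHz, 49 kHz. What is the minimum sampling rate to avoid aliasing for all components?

The highest frequency component is f_max = 49 kHz.
Nyquist rate = 2 * f_max = 2 * 49 kHz = 98 kHz.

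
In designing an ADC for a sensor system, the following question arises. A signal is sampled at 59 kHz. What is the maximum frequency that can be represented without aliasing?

The maximum frequency that can be represented without aliasing
is the Nyquist frequency: f_max = f_s / 2 = 59 kHz / 2 = 59/2 kHz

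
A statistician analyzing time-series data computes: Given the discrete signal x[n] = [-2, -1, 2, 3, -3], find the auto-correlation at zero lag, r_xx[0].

The auto-correlation at zero lag r_xx[0] equals the signal energy.
r_xx[0] = sum of x[n]^2 = (-2)^2 + (-1)^2 + 2^2 + 3^2 + (-3)^2
= 4 + 1 + 4 + 9 + 9 = 27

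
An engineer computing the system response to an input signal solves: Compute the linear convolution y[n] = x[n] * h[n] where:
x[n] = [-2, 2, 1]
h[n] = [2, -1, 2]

y[n] = sum_k x[k]*h[n-k]. Output length = len(x) + len(h) - 1 = 3 + 3 - 1 = 5.
y[0] = -2*2 = -4
y[1] = 2*2 + -2*-1 = 6
y[2] = 1*2 + 2*-1 + -2*2 = -4
y[3] = 1*-1 + 2*2 = 3
y[4] = 1*2 = 2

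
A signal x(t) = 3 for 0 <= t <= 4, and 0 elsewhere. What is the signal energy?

Energy = integral of |x(t)|^2 dt over the signal duration
= 3^2 * 4 = 9 * 4 = 36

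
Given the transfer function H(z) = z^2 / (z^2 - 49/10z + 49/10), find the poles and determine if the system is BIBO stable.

Poles are roots of the denominator: z^2 - 49/10z + 49/10 = 0.
Quadratic formula: z = [-(-49/10) +/- sqrt((-49/10)^2 - 4*(49/10))] / 2
Discriminant = 2401/100 - 98/5 = 441/100; sqrt = 21/10.
z = (49/10 +/- 21/10) / 2 => z = 7/2 or z = 7/5.
|p1| = 7/5, |p2| = 7/2.
For BIBO stability, all poles must lie inside the unit circle (|p| < 1).
System is UNSTABLE since at least one |p| >= 1.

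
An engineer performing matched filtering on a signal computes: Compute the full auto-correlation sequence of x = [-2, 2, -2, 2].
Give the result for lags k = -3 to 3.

r_xx[k] = sum_m x[m]*x[m+k], indexed from 0, for k = -3 to 3:
  r_xx[-3] = x[3]*x[0] = -4
  r_xx[-2] = x[2]*x[0] + x[3]*x[1] = 8
  r_xx[-1] = x[1]*x[0] + x[2]*x[1] + x[3]*x[2] = -12
  r_xx[0] = x[0]*x[0] + x[1]*x[1] + x[2]*x[2] + x[3]*x[3] = 16
  r_xx[1] = x[0]*x[1] + x[1]*x[2] + x[2]*x[3] = -12
  r_xx[2] = x[0]*x[2] + x[1]*x[3] = 8
  r_xx[3] = x[0]*x[3] = -4
r_xx = [-4, 8, -12, 16, -12, 8, -4]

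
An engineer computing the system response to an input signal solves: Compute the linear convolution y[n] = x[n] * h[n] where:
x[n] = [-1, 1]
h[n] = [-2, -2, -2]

y[n] = sum_k x[k]*h[n-k]. Output length = len(x) + len(h) - 1 = 2 + 3 - 1 = 4.
y[0] = -1*-2 = 2
y[1] = 1*-2 + -1*-2 = 0
y[2] = 1*-2 + -1*-2 = 0
y[3] = 1*-2 = -2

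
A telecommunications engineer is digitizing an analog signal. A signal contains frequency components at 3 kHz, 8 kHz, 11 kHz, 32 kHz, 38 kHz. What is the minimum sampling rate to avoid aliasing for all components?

The highest frequency component is f_max = 38 kHz.
Nyquist rate = 2 * f_max = 2 * 38 kHz = 76 kHz.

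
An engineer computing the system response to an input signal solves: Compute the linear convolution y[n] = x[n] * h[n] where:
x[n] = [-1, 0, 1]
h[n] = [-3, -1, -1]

y[n] = sum_k x[k]*h[n-k]. Output length = len(x) + len(h) - 1 = 3 + 3 - 1 = 5.
y[0] = -1*-3 = 3
y[1] = 0*-3 + -1*-1 = 1
y[2] = 1*-3 + 0*-1 + -1*-1 = -2
y[3] = 1*-1 + 0*-1 = -1
y[4] = 1*-1 = -1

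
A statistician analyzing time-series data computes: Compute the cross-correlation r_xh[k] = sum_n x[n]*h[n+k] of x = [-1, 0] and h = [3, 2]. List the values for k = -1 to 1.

Both sequences indexed from 0 and zero outside their support.
Lags with overlap: k = -1 to 1.
  r_xh[-1] = x[1]*h[0] = 0
  r_xh[0] = x[0]*h[0] + x[1]*h[1] = -3
  r_xh[1] = x[0]*h[1] = -2
r_xh = [0, -3, -2] (for k = -1, ..., 1)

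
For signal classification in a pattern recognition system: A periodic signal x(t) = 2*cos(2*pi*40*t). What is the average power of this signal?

Average power of A*cos(wt) is A^2/2.
P = 2^2 / 2 = 4/2 = 2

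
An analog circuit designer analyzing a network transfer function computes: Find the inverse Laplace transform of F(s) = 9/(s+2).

Standard pair: k/(s+a) <-> k*e^(-at)*u(t)
With k=9, a=2: f(t) = 9*e^(-2t)*u(t)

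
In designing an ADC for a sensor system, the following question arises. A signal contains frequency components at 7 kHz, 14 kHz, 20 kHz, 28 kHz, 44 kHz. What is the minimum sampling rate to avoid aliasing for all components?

The highest frequency component is f_max = 44 kHz.
Nyquist rate = 2 * f_max = 2 * 44 kHz = 88 kHz.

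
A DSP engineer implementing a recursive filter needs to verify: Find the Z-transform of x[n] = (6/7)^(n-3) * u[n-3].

Time-shifting property: if X(z) = Z{x[n]}, then Z{x[n-d]} = z^(-d) * X(z)
X(z) = z/(z - 6/7) for x[n] = (6/7)^n * u[n]
Z{x[n-3]} = z^(-3) * z/(z - 6/7) = z^(-2)/(z - 6/7)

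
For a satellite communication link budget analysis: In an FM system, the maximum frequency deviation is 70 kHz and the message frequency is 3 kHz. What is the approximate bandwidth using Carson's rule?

Carson's rule: BW = 2*(delta_f + f_m)
= 2*(70 + 3) kHz = 146 kHz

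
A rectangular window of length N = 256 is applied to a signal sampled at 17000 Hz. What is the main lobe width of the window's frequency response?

For a rectangular window of length N,
the main lobe width in frequency is 2*f_s/N.
= 2*17000/256 = 2125/16 Hz
This determines the minimum frequency separation for resolving two sinusoids.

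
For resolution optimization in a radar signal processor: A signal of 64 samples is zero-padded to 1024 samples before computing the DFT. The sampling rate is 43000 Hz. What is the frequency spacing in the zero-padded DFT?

Original DFT: N = 64, resolution = f_s/N = 43000/64 = 5375/8 Hz
Zero-padded DFT: N = 1024, resolution = f_s/N = 43000/1024 = 5375/128 Hz
Zero-padding interpolates the spectrum (finer frequency grid)
but does NOT improve the true spectral resolution (ability to resolve close frequencies).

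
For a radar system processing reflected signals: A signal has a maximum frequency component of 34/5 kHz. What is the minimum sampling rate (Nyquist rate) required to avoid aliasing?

By the Nyquist-Shannon sampling theorem,
the minimum sampling rate (Nyquist rate) must be at least 2 * f_max.
Nyquist rate = 2 * 34/5 kHz = 68/5 kHz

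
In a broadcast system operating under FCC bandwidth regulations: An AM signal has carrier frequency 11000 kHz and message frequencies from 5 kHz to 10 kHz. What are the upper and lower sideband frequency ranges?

Upper sideband (USB) = fc + [fm_low, fm_high] = 11000 + [5, 10] = [11005, 11010] kHz
Lower sideband (LSB) = fc - [fm_high, fm_low] = 11000 - [10, 5] = [10990, 10995] kHz
Total occupied spectrum: 10990 kHz to 11010 kHz (plus carrier at 11000 kHz)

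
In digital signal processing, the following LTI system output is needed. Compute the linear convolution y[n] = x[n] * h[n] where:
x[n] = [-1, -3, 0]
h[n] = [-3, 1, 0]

y[n] = sum_k x[k]*h[n-k]. Output length = len(x) + len(h) - 1 = 3 + 3 - 1 = 5.
y[0] = -1*-3 = 3
y[1] = -3*-3 + -1*1 = 8
y[2] = 0*-3 + -3*1 + -1*0 = -3
y[3] = 0*1 + -3*0 = 0
y[4] = 0*0 = 0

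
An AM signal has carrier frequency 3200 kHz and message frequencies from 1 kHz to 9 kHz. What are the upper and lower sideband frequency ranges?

Upper sideband (USB) = fc + [fm_low, fm_high] = 3200 + [1, 9] = [3201, 3209] kHz
Lower sideband (LSB) = fc - [fm_high, fm_low] = 3200 - [9, 1] = [3191, 3199] kHz
Total occupied spectrum: 3191 kHz to 3209 kHz (plus carrier at 3200 kHz)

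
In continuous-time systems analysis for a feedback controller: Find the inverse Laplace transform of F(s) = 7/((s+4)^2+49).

Standard pair: w/((s+a)^2+w^2) <-> e^(-at)*sin(wt)*u(t)
With a=4, w=7: f(t) = e^(-4t)*sin(7t)*u(t)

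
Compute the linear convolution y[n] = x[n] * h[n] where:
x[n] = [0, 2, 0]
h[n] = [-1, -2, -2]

y[n] = sum_k x[k]*h[n-k]. Output length = len(x) + len(h) - 1 = 3 + 3 - 1 = 5.
y[0] = 0*-1 = 0
y[1] = 2*-1 + 0*-2 = -2
y[2] = 0*-1 + 2*-2 + 0*-2 = -4
y[3] = 0*-2 + 2*-2 = -4
y[4] = 0*-2 = 0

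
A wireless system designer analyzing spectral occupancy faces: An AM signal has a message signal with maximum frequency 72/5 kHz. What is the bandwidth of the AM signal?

In AM (double-sideband), the bandwidth is twice the message frequency.
BW = 2 * f_m = 2 * 72/5 kHz = 144/5 kHz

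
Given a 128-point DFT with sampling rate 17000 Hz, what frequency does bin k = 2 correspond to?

The frequency of DFT bin k is: f_k = k * f_s / N
f_2 = 2 * 17000 / 128 = 2125/8 Hz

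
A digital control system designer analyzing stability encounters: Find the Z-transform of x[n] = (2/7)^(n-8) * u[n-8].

Time-shifting property: if X(z) = Z{x[n]}, then Z{x[n-d]} = z^(-d) * X(z)
X(z) = z/(z - 2/7) for x[n] = (2/7)^n * u[n]
Z{x[n-8]} = z^(-8) * z/(z - 2/7) = z^(-7)/(z - 2/7)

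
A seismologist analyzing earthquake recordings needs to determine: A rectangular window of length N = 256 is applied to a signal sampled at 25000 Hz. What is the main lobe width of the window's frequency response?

For a rectangular window of length N,
the main lobe width in frequency is 2*f_s/N.
= 2*25000/256 = 3125/16 Hz
This determines the minimum frequency separation for resolving two sinusoids.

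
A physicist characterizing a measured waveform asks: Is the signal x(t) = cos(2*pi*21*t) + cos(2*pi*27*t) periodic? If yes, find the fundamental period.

f1 = 21 Hz, f2 = 27 Hz
Period T1 = 1/21, T2 = 1/27
Ratio T1/T2 = 27/21, which is rational.
The signal is periodic with fundamental period T = 1/GCD(21,27) = 1/3 s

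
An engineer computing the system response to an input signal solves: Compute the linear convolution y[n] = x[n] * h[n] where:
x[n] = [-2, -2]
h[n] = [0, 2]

y[n] = sum_k x[k]*h[n-k]. Output length = len(x) + len(h) - 1 = 2 + 2 - 1 = 3.
y[0] = -2*0 = 0
y[1] = -2*0 + -2*2 = -4
y[2] = -2*2 = -4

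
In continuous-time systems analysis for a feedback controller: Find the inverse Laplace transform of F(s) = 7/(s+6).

Standard pair: k/(s+a) <-> k*e^(-at)*u(t)
With k=7, a=6: f(t) = 7*e^(-6t)*u(t)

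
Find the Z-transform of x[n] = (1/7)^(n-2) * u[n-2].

Time-shifting property: if X(z) = Z{x[n]}, then Z{x[n-d]} = z^(-d) * X(z)
X(z) = z/(z - 1/7) for x[n] = (1/7)^n * u[n]
Z{x[n-2]} = z^(-2) * z/(z - 1/7) = z^(-1)/(z - 1/7)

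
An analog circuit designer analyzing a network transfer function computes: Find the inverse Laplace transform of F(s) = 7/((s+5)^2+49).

Standard pair: w/((s+a)^2+w^2) <-> e^(-at)*sin(wt)*u(t)
With a=5, w=7: f(t) = e^(-5t)*sin(7t)*u(t)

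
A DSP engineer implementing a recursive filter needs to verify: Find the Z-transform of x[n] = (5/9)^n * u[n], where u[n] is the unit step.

The Z-transform of a^n * u[n] is z/(z-a) for |z| > |a|.
Here a = 5/9, so X(z) = z/(z - (5/9)) = 9z/(9z - 5)
ROC: |z| > 5/9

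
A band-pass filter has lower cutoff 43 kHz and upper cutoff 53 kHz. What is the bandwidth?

Bandwidth = f_high - f_low
= 53 kHz - 43 kHz = 10 kHz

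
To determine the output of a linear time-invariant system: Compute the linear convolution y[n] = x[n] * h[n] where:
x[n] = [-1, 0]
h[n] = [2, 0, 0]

y[n] = sum_k x[k]*h[n-k]. Output length = len(x) + len(h) - 1 = 2 + 3 - 1 = 4.
y[0] = -1*2 = -2
y[1] = 0*2 + -1*0 = 0
y[2] = 0*0 + -1*0 = 0
y[3] = 0*0 = 0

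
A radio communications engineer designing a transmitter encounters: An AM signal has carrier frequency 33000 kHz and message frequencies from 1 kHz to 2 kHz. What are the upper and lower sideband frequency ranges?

Upper sideband (USB) = fc + [fm_low, fm_high] = 33000 + [1, 2] = [33001, 33002] kHz
Lower sideband (LSB) = fc - [fm_high, fm_low] = 33000 - [2, 1] = [32998, 32999] kHz
Total occupied spectrum: 32998 kHz to 33002 kHz (plus carrier at 33000 kHz)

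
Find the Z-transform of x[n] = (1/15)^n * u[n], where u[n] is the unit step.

The Z-transform of a^n * u[n] is z/(z-a) for |z| > |a|.
Here a = 1/15, so X(z) = z/(z - (1/15)) = 15z/(15z - 1)
ROC: |z| > 1/15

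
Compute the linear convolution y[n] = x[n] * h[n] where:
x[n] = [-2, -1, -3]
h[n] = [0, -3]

y[n] = sum_k x[k]*h[n-k]. Output length = len(x) + len(h) - 1 = 3 + 2 - 1 = 4.
y[0] = -2*0 = 0
y[1] = -1*0 + -2*-3 = 6
y[2] = -3*0 + -1*-3 = 3
y[3] = -3*-3 = 9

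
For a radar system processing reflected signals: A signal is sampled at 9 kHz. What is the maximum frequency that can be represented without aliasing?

The maximum frequency that can be represented without aliasing
is the Nyquist frequency: f_max = f_s / 2 = 9 kHz / 2 = 9/2 kHz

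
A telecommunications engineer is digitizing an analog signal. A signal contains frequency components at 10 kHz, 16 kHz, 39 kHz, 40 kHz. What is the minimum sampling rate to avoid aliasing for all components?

The highest frequency component is f_max = 40 kHz.
Nyquist rate = 2 * f_max = 2 * 40 kHz = 80 kHz.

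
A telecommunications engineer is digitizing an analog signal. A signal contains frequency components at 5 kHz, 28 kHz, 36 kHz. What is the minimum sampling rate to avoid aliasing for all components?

The highest frequency component is f_max = 36 kHz.
Nyquist rate = 2 * f_max = 2 * 36 kHz = 72 kHz.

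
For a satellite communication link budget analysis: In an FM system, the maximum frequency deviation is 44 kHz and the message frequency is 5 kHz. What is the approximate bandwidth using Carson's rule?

Carson's rule: BW = 2*(delta_f + f_m)
= 2*(44 + 5) kHz = 98 kHz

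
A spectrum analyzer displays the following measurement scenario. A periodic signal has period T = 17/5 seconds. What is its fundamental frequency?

The fundamental frequency is the reciprocal of the period.
f = 1/T = 1/(17/5) = 5/17 Hz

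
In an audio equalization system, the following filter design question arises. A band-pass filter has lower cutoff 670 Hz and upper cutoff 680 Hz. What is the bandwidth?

Bandwidth = f_high - f_low
= 680 Hz - 670 Hz = 10 Hz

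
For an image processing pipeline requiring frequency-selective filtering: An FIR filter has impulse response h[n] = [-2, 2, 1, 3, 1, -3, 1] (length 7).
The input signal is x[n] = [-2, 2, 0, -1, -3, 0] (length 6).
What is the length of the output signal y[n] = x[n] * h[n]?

For linear convolution, the output length is:
len(y) = len(x) + len(h) - 1 = 6 + 7 - 1 = 12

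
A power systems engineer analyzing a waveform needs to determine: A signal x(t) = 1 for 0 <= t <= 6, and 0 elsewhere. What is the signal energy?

Energy = integral of |x(t)|^2 dt over the signal duration
= 1^2 * 6 = 1 * 6 = 6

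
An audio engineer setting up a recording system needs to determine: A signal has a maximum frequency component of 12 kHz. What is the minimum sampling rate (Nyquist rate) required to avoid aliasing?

By the Nyquist-Shannon sampling theorem,
the minimum sampling rate (Nyquist rate) must be at least 2 * f_max.
Nyquist rate = 2 * 12 kHz = 24 kHz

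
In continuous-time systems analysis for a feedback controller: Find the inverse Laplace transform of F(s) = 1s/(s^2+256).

Standard pair: s/(s^2+w^2) <-> cos(wt)*u(t)
With k=1, w=16: f(t) = cos(16t)*u(t)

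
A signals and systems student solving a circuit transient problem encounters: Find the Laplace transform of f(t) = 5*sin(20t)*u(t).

Standard pair: sin(wt)*u(t) <-> w/(s^2+w^2)
With w = 20: L{5*sin(20t)*u(t)} = 100/(s^2+400)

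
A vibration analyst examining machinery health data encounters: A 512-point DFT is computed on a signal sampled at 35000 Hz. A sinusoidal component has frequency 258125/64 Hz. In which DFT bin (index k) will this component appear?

DFT frequency resolution = f_s/N = 35000/512 = 4375/64 Hz
Bin index k = f_signal / resolution = 258125/64 / 4375/64 = 59
The signal frequency 258125/64 Hz falls in DFT bin k = 59.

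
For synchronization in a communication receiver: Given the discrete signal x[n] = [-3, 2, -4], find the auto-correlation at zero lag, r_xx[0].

The auto-correlation at zero lag r_xx[0] equals the signal energy.
r_xx[0] = sum of x[n]^2 = (-3)^2 + 2^2 + (-4)^2
= 9 + 4 + 16 = 29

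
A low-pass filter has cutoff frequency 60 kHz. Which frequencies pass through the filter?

A low-pass filter passes all frequencies below the cutoff frequency 60 kHz and attenuates higher frequencies.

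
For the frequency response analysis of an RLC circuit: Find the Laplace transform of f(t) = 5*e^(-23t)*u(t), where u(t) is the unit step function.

Standard Laplace transform pair:
e^(-at)*u(t) <-> 1/(s+a)
With a = 23: L{5*e^(-23t)*u(t)} = 5/(s+23), ROC: Re(s) > -23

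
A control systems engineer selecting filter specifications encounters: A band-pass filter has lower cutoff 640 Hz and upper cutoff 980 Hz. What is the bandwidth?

Bandwidth = f_high - f_low
= 980 Hz - 640 Hz = 340 Hz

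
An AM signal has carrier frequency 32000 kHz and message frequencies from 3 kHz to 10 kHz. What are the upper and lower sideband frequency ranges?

Upper sideband (USB) = fc + [fm_low, fm_high] = 32000 + [3, 10] = [32003, 32010] kHz
Lower sideband (LSB) = fc - [fm_high, fm_low] = 32000 - [10, 3] = [31990, 31997] kHz
Total occupied spectrum: 31990 kHz to 32010 kHz (plus carrier at 32000 kHz)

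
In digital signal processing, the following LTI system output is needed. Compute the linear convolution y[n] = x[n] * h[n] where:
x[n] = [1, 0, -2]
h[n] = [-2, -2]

y[n] = sum_k x[k]*h[n-k]. Output length = len(x) + len(h) - 1 = 3 + 2 - 1 = 4.
y[0] = 1*-2 = -2
y[1] = 0*-2 + 1*-2 = -2
y[2] = -2*-2 + 0*-2 = 4
y[3] = -2*-2 = 4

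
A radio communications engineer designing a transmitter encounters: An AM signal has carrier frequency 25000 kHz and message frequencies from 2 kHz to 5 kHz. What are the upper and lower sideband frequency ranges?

Upper sideband (USB) = fc + [fm_low, fm_high] = 25000 + [2, 5] = [25002, 25005] kHz
Lower sideband (LSB) = fc - [fm_high, fm_low] = 25000 - [5, 2] = [24995, 24998] kHz
Total occupied spectrum: 24995 kHz to 25005 kHz (plus carrier at 25000 kHz)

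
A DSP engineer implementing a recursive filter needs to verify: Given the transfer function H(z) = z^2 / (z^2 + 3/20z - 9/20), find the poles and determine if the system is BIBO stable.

Poles are roots of the denominator: z^2 + 3/20z - 9/20 = 0.
Quadratic formula: z = [-(3/20) +/- sqrt((3/20)^2 - 4*(-9/20))] / 2
Discriminant = 9/400 + 9/5 = 729/400; sqrt = 27/20.
z = (-3/20 +/- 27/20) / 2 => z = 3/5 or z = -3/4.
|p1| = 3/5, |p2| = 3/4.
For BIBO stability, all poles must lie inside the unit circle (|p| < 1).
System is STABLE since both |p| < 1.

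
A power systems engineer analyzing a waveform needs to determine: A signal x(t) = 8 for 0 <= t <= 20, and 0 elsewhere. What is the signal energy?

Energy = integral of |x(t)|^2 dt over the signal duration
= 8^2 * 20 = 64 * 20 = 1280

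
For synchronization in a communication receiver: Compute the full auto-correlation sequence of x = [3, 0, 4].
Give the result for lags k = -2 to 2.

r_xx[k] = sum_m x[m]*x[m+k], indexed from 0, for k = -2 to 2:
  r_xx[-2] = x[2]*x[0] = 12
  r_xx[-1] = x[1]*x[0] + x[2]*x[1] = 0
  r_xx[0] = x[0]*x[0] + x[1]*x[1] + x[2]*x[2] = 25
  r_xx[1] = x[0]*x[1] + x[1]*x[2] = 0
  r_xx[2] = x[0]*x[2] = 12
r_xx = [12, 0, 25, 0, 12]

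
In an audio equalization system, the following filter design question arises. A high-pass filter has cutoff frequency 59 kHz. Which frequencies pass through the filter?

A high-pass filter passes all frequencies above the cutoff frequency 59 kHz and attenuates lower frequencies.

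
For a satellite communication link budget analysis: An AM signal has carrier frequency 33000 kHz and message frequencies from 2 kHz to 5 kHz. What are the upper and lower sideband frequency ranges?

Upper sideband (USB) = fc + [fm_low, fm_high] = 33000 + [2, 5] = [33002, 33005] kHz
Lower sideband (LSB) = fc - [fm_high, fm_low] = 33000 - [5, 2] = [32995, 32998] kHz
Total occupied spectrum: 32995 kHz to 33005 kHz (plus carrier at 33000 kHz)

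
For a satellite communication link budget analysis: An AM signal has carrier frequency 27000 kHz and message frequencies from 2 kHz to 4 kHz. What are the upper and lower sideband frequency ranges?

Upper sideband (USB) = fc + [fm_low, fm_high] = 27000 + [2, 4] = [27002, 27004] kHz
Lower sideband (LSB) = fc - [fm_high, fm_low] = 27000 - [4, 2] = [26996, 26998] kHz
Total occupied spectrum: 26996 kHz to 27004 kHz (plus carrier at 27000 kHz)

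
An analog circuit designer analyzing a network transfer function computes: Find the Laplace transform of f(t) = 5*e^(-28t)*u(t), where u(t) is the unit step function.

Standard Laplace transform pair:
e^(-at)*u(t) <-> 1/(s+a)
With a = 28: L{5*e^(-28t)*u(t)} = 5/(s+28), ROC: Re(s) > -28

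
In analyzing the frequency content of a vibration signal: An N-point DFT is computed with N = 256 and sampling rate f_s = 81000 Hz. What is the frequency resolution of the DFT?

DFT frequency resolution = f_s / N
= 81000 / 256 = 10125/32 Hz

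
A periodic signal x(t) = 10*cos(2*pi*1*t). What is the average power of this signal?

Average power of A*cos(wt) is A^2/2.
P = 10^2 / 2 = 100/2 = 50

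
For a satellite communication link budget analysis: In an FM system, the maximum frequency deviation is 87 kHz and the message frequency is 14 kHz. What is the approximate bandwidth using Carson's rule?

Carson's rule: BW = 2*(delta_f + f_m)
= 2*(87 + 14) kHz = 202 kHz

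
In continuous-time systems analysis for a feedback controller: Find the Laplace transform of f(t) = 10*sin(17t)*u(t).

Standard pair: sin(wt)*u(t) <-> w/(s^2+w^2)
With w = 17: L{10*sin(17t)*u(t)} = 170/(s^2+289)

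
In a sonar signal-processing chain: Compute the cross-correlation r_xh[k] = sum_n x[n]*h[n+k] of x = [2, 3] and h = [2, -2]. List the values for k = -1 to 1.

Both sequences indexed from 0 and zero outside their support.
Lags with overlap: k = -1 to 1.
  r_xh[-1] = x[1]*h[0] = 6
  r_xh[0] = x[0]*h[0] + x[1]*h[1] = -2
  r_xh[1] = x[0]*h[1] = -4
r_xh = [6, -2, -4] (for k = -1, ..., 1)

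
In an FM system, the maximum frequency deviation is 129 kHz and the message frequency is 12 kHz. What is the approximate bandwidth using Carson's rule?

Carson's rule: BW = 2*(delta_f + f_m)
= 2*(129 + 12) kHz = 282 kHz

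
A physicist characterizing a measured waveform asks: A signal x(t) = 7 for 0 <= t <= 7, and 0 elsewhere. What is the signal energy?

Energy = integral of |x(t)|^2 dt over the signal duration
= 7^2 * 7 = 49 * 7 = 343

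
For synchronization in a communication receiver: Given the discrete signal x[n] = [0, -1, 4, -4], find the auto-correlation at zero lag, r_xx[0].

The auto-correlation at zero lag r_xx[0] equals the signal energy.
r_xx[0] = sum of x[n]^2 = 0^2 + (-1)^2 + 4^2 + (-4)^2
= 0 + 1 + 16 + 16 = 33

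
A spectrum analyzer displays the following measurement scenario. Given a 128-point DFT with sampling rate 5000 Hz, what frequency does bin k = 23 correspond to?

The frequency of DFT bin k is: f_k = k * f_s / N
f_23 = 23 * 5000 / 128 = 14375/16 Hz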